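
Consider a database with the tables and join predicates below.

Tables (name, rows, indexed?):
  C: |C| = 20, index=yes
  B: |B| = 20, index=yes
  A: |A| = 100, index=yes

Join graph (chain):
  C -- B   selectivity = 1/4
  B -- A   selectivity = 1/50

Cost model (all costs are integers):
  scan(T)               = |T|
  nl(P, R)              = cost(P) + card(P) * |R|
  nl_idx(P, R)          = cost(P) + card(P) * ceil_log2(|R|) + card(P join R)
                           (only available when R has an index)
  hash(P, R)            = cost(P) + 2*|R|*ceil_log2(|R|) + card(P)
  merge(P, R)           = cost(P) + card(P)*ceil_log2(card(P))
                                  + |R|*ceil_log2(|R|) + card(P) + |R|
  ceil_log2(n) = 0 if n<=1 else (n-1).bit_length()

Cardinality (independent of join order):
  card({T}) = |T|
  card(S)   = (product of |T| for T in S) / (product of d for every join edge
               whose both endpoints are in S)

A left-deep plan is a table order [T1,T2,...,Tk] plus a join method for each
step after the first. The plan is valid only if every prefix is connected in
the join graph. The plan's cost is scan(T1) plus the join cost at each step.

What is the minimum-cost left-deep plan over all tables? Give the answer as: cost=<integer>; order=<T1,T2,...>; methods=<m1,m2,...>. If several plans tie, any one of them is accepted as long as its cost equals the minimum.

cost=440; order=B,A,C; methods=nl_idx,hash

Selinger DP (subsets sized 1..n):
  {C}: scan cost=20, card=20
  {B}: scan cost=20, card=20
  {A}: scan cost=100, card=100
  {BC}: card=100; try (C,nl_idx)→220, (B,nl_idx)→220, (C,hash)→240, (B,hash)→240, (C,merge)→260, (B,merge)→260 …(+2); best=220 via (C,nl_idx)
  {AB}: card=40; try (A,nl_idx)→200, (B,hash)→400, (B,nl_idx)→640, (A,merge)→940, (B,merge)→1020, (A,hash)→1440 …(+2); best=200 via (A,nl_idx)
  {ABC}: card=200; try (C,hash)→440, (C,merge)→600, (C,nl_idx)→600, (C,nl)→1000, (A,nl_idx)→1120, (A,hash)→1720 …(+2); best=440 via (C,hash)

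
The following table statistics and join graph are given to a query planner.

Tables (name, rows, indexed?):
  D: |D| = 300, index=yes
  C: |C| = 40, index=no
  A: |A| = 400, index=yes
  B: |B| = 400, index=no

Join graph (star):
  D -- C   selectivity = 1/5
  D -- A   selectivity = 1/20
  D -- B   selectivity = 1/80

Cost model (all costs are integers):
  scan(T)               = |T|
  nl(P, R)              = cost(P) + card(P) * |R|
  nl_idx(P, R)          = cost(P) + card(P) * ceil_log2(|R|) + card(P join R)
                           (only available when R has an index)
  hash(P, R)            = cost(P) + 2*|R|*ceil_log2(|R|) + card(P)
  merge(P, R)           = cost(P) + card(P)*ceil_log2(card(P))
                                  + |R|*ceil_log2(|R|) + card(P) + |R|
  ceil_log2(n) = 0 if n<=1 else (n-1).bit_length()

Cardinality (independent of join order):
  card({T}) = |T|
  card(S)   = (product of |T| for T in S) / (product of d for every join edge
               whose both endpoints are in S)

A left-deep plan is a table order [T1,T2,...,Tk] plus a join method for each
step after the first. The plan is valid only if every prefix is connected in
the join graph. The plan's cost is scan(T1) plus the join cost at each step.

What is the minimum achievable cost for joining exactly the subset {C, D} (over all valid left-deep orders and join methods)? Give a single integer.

Selinger DP over subsets of {C,D}:
  {D}: scan cost=300, card=300
  {C}: scan cost=40, card=40
  {CD}: card=2400; try (C,hash)→1080, (D,nl_idx)→2800, (D,merge)→3320, (C,merge)→3580, (D,hash)→5480, (D,nl)→12040 …(+1); best=1080 via (C,hash)

1080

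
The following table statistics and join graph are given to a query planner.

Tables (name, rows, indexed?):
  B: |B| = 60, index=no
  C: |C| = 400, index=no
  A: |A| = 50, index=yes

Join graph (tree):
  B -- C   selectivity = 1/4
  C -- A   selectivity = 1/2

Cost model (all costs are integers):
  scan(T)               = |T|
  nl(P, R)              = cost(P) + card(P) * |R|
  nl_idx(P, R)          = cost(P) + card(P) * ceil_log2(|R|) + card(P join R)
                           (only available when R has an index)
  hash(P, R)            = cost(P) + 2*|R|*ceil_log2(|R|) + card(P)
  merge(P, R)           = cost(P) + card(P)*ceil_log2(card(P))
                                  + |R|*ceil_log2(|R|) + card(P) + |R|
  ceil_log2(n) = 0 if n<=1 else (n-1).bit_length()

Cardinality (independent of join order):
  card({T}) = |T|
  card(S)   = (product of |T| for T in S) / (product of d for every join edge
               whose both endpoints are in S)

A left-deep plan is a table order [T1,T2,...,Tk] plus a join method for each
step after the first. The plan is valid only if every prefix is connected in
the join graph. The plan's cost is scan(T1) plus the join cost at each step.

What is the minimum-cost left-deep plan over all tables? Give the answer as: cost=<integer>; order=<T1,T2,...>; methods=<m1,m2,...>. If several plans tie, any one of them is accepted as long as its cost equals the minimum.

Selinger DP (subsets sized 1..n):
  {B}: scan cost=60, card=60
  {C}: scan cost=400, card=400
  {A}: scan cost=50, card=50
  {BC}: card=6000; try (B,hash)→1520, (C,merge)→4480, (B,merge)→4820, (C,hash)→7320, (C,nl)→24060, (B,nl)→24400; best=1520 via (B,hash)
  {AC}: card=10000; try (A,hash)→1400, (C,merge)→4400, (A,merge)→4750, (C,hash)→7300, (A,nl_idx)→12800, (C,nl)→20050 …(+1); best=1400 via (A,hash)
  {ABC}: card=150000; try (A,hash)→8120, (B,hash)→12120, (A,merge)→85870, (B,merge)→151820, (A,nl_idx)→187520, (A,nl)→301520 …(+1); best=8120 via (A,hash)

cost=8120; order=C,B,A; methods=hash,hash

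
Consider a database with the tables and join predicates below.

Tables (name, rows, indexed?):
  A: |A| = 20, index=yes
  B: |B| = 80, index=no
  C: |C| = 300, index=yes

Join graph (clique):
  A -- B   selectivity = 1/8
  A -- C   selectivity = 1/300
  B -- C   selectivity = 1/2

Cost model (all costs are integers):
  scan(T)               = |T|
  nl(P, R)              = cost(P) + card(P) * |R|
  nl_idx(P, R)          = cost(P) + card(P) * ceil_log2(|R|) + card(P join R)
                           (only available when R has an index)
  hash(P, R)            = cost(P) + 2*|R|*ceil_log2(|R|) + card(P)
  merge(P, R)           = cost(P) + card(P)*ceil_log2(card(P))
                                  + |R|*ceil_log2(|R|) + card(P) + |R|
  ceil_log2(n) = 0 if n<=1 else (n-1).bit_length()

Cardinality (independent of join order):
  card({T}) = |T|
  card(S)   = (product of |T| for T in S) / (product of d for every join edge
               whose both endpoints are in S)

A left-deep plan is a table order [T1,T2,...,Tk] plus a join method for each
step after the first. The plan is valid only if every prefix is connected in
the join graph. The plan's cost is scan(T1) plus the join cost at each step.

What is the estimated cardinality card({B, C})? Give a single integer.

12000

Tables in S: B(80), C(300)
Edges inside S: B-C(d=2)
numerator = 80 * 300 = 24000
denominator = 2 = 2
card(S) = 24000 / 2 = 12000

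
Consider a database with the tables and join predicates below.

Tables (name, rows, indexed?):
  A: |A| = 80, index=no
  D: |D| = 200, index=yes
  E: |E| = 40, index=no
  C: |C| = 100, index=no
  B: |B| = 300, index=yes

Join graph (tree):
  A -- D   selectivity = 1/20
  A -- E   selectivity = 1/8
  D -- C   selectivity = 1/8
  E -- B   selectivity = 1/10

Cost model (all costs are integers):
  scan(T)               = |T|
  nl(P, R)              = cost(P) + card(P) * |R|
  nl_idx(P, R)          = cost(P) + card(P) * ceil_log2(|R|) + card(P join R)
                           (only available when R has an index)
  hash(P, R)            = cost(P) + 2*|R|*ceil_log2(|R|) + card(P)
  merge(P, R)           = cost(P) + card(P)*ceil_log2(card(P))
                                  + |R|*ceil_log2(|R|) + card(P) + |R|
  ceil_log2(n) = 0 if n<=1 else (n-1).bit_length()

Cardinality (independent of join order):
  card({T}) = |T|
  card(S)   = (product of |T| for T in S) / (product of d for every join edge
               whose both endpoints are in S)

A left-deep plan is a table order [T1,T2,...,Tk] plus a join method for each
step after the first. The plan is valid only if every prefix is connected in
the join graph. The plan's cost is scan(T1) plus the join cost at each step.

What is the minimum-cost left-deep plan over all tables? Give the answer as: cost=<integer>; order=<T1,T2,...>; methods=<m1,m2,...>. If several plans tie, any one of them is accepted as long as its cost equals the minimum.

cost=63600; order=A,D,E,C,B; methods=nl_idx,hash,hash,hash

Selinger DP (subsets sized 1..n):
  {A}: scan cost=80, card=80
  {D}: scan cost=200, card=200
  {E}: scan cost=40, card=40
  {C}: scan cost=100, card=100
  {B}: scan cost=300, card=300
  {AD}: card=800; try (D,nl_idx)→1520, (A,hash)→1520, (D,merge)→2520, (A,merge)→2640, (D,hash)→3360, (D,nl)→16080 …(+1); best=1520 via (D,nl_idx)
  {AE}: card=400; try (E,hash)→640, (A,merge)→960, (E,merge)→1000, (A,hash)→1200, (A,nl)→3240, (E,nl)→3280; best=640 via (E,hash)
  {CD}: card=2500; try (C,hash)→1800, (D,merge)→2700, (C,merge)→2800, (D,hash)→3400, (D,nl_idx)→3400, (D,nl)→20100 …(+1); best=1800 via (C,hash)
  {BE}: card=1200; try (E,hash)→1080, (B,nl_idx)→1600, (B,merge)→3320, (E,merge)→3580, (B,hash)→5480, (B,nl)→12040 …(+1); best=1080 via (E,hash)
  {ADE}: card=4000; try (E,hash)→2800, (D,hash)→4240, (D,merge)→6440, (D,nl_idx)→7840, (E,merge)→10600, (E,nl)→33520 …(+1); best=2800 via (E,hash)
  {ACD}: card=10000; try (C,hash)→3720, (A,hash)→5420, (C,merge)→11120, (A,merge)→34940, (C,nl)→81520, (A,nl)→201800; best=3720 via (C,hash)
  {ABE}: card=12000; try (A,hash)→3400, (B,hash)→6440, (B,merge)→7640, (A,merge)→16120, (B,nl_idx)→16240, (A,nl)→97080 …(+1); best=3400 via (A,hash)
  {ACDE}: card=50000; try (C,hash)→8200, (E,hash)→14200, (C,merge)→55600, (E,merge)→154000, (C,nl)→402800, (E,nl)→403720; best=8200 via (C,hash)
  {ABDE}: card=120000; try (B,hash)→12200, (D,hash)→18600, (B,merge)→57800, (B,nl_idx)→158800, (D,merge)→185200, (D,nl_idx)→219400 …(+2); best=12200 via (B,hash)
  {ABCDE}: card=1500000; try (B,hash)→63600, (C,hash)→133600, (B,merge)→861200, (B,nl_idx)→1958200, (C,merge)→2173000, (C,nl)→12012200 …(+1); best=63600 via (B,hash)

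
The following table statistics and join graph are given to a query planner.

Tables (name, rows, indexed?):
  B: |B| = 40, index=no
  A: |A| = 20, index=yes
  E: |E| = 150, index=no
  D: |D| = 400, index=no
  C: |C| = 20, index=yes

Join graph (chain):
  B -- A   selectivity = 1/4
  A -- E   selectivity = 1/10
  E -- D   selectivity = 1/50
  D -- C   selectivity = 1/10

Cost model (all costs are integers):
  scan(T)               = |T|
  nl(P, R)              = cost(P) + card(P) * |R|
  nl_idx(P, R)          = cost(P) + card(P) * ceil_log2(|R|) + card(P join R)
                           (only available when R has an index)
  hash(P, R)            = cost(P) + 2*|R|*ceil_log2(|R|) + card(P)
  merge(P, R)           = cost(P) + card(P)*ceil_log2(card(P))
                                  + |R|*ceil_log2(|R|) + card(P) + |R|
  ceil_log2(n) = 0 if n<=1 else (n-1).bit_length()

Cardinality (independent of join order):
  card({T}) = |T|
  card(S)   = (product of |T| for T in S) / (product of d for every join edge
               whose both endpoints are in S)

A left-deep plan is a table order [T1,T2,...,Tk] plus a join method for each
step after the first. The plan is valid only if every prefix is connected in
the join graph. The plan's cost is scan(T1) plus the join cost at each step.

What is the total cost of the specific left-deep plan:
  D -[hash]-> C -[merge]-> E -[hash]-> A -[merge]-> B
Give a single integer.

step 1: scan D: cost=400, card=400
step 2: join C via hash
    card(P join C) = 400*20/(10) = 800
    cost = 400 + 2*20*5 + 400 = 1000
step 3: join E via merge
    card(P join E) = 800*150/(50) = 2400
    cost = 1000 + 800*10 + 150*8 + 800 + 150 = 11150
step 4: join A via hash
    card(P join A) = 2400*20/(10) = 4800
    cost = 11150 + 2*20*5 + 2400 = 13750
step 5: join B via merge
    card(P join B) = 4800*40/(4) = 48000
    cost = 13750 + 4800*13 + 40*6 + 4800 + 40 = 81230

81230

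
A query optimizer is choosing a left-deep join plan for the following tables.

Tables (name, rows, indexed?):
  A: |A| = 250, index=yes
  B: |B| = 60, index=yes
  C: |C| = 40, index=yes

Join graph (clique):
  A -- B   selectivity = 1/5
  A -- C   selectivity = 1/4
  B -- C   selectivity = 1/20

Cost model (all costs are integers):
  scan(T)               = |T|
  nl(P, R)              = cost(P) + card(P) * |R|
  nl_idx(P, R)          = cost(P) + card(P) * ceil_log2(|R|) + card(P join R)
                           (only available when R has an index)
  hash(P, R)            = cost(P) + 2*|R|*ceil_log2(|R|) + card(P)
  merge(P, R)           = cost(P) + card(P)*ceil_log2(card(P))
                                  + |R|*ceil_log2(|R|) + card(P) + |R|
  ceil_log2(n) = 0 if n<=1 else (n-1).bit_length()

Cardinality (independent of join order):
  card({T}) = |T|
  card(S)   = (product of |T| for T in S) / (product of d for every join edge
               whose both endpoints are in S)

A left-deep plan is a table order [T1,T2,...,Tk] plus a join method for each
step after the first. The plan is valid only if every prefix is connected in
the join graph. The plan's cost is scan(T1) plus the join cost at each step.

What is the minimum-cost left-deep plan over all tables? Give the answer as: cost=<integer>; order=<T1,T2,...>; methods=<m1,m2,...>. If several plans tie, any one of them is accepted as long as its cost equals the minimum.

cost=2860; order=C,B,A; methods=nl_idx,nl_idx

Selinger DP (subsets sized 1..n):
  {A}: scan cost=250, card=250
  {B}: scan cost=60, card=60
  {C}: scan cost=40, card=40
  {AB}: card=3000; try (B,hash)→1220, (A,merge)→2730, (B,merge)→2920, (A,nl_idx)→3540, (A,hash)→4120, (B,nl_idx)→4750 …(+2); best=1220 via (B,hash)
  {AC}: card=2500; try (C,hash)→980, (A,merge)→2570, (C,merge)→2780, (A,nl_idx)→2860, (A,hash)→4080, (C,nl_idx)→4250 …(+2); best=980 via (C,hash)
  {BC}: card=120; try (B,nl_idx)→400, (C,nl_idx)→540, (C,hash)→600, (B,merge)→740, (C,merge)→760, (B,hash)→800 …(+2); best=400 via (B,nl_idx)
  {ABC}: card=1500; try (A,nl_idx)→2860, (A,merge)→3610, (B,hash)→4200, (A,hash)→4520, (C,hash)→4700, (B,nl_idx)→17480 …(+6); best=2860 via (A,nl_idx)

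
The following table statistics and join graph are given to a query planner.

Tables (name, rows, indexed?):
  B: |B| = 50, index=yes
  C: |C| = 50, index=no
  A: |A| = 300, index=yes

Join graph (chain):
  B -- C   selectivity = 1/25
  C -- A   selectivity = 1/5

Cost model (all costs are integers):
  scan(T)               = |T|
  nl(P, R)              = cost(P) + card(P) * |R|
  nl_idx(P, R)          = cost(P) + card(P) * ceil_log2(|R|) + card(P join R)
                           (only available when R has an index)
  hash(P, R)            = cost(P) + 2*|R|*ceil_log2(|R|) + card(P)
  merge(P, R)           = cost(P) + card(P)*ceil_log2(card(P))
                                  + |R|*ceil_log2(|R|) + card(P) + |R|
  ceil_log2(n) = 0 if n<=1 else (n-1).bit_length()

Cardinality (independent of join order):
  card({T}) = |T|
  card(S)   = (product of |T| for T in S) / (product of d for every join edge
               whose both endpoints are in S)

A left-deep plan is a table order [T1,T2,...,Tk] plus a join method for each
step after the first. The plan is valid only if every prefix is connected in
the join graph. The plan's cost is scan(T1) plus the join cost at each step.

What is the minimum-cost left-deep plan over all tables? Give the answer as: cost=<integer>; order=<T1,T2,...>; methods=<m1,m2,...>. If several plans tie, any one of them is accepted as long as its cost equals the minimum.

Selinger DP (subsets sized 1..n):
  {B}: scan cost=50, card=50
  {C}: scan cost=50, card=50
  {A}: scan cost=300, card=300
  {BC}: card=100; try (B,nl_idx)→450, (C,hash)→700, (B,hash)→700, (C,merge)→750, (B,merge)→750, (C,nl)→2550 …(+1); best=450 via (B,nl_idx)
  {AC}: card=3000; try (C,hash)→1200, (A,merge)→3400, (A,nl_idx)→3500, (C,merge)→3650, (A,hash)→5500, (A,nl)→15050 …(+1); best=1200 via (C,hash)
  {ABC}: card=6000; try (A,merge)→4250, (B,hash)→4800, (A,hash)→5950, (A,nl_idx)→7350, (B,nl_idx)→25200, (A,nl)→30450 …(+2); best=4250 via (A,merge)

cost=4250; order=C,B,A; methods=nl_idx,merge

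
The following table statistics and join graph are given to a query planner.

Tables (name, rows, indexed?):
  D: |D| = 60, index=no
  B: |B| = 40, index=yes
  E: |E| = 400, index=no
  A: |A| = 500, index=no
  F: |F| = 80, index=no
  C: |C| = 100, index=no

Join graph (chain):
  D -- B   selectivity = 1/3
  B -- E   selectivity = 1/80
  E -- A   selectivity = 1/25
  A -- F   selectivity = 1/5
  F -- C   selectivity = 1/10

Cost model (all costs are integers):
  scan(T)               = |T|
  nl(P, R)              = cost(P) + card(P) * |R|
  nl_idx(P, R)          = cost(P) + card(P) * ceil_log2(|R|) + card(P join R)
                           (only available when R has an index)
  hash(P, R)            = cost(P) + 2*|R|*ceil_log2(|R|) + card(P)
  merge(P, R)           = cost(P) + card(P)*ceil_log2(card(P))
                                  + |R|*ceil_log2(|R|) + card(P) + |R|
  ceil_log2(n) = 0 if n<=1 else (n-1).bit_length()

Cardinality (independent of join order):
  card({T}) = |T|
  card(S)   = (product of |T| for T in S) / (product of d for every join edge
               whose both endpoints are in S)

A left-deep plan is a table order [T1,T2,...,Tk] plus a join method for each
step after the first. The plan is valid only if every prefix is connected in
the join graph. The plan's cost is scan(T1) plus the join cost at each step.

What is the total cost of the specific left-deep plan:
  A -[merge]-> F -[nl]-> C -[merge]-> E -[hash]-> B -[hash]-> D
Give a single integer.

step 1: scan A: cost=500, card=500
step 2: join F via merge
    card(P join F) = 500*80/(5) = 8000
    cost = 500 + 500*9 + 80*7 + 500 + 80 = 6140
step 3: join C via nl
    card(P join C) = 8000*100/(10) = 80000
    cost = 6140 + 8000*100 = 806140
step 4: join E via merge
    card(P join E) = 80000*400/(25) = 1280000
    cost = 806140 + 80000*17 + 400*9 + 80000 + 400 = 2250140
step 5: join B via hash
    card(P join B) = 1280000*40/(80) = 640000
    cost = 2250140 + 2*40*6 + 1280000 = 3530620
step 6: join D via hash
    card(P join D) = 640000*60/(3) = 12800000
    cost = 3530620 + 2*60*6 + 640000 = 4171340

4171340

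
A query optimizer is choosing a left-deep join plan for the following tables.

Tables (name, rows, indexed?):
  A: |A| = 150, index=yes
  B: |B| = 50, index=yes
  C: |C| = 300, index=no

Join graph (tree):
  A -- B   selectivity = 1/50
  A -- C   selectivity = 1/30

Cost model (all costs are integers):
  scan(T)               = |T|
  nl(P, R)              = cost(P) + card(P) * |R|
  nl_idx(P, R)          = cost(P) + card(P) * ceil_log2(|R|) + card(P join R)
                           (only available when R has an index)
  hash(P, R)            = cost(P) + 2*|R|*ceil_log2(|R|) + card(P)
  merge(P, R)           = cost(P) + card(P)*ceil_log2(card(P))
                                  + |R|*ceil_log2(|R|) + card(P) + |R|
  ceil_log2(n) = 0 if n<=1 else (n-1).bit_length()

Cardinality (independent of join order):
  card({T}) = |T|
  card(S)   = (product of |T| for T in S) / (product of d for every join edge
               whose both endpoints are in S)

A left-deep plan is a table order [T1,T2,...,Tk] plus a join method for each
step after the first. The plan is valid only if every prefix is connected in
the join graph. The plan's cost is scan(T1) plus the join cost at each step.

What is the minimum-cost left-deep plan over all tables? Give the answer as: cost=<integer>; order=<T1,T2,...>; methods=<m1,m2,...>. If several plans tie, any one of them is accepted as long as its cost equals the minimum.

cost=4950; order=B,A,C; methods=nl_idx,merge

Selinger DP (subsets sized 1..n):
  {A}: scan cost=150, card=150
  {B}: scan cost=50, card=50
  {C}: scan cost=300, card=300
  {AB}: card=150; try (A,nl_idx)→600, (B,hash)→900, (B,nl_idx)→1200, (A,merge)→1750, (B,merge)→1850, (A,hash)→2500 …(+2); best=600 via (A,nl_idx)
  {AC}: card=1500; try (A,hash)→3000, (A,nl_idx)→4200, (C,merge)→4500, (A,merge)→4650, (C,hash)→5700, (C,nl)→45150 …(+1); best=3000 via (A,hash)
  {ABC}: card=1500; try (C,merge)→4950, (B,hash)→5100, (C,hash)→6150, (B,nl_idx)→13500, (B,merge)→21350, (C,nl)→45600 …(+1); best=4950 via (C,merge)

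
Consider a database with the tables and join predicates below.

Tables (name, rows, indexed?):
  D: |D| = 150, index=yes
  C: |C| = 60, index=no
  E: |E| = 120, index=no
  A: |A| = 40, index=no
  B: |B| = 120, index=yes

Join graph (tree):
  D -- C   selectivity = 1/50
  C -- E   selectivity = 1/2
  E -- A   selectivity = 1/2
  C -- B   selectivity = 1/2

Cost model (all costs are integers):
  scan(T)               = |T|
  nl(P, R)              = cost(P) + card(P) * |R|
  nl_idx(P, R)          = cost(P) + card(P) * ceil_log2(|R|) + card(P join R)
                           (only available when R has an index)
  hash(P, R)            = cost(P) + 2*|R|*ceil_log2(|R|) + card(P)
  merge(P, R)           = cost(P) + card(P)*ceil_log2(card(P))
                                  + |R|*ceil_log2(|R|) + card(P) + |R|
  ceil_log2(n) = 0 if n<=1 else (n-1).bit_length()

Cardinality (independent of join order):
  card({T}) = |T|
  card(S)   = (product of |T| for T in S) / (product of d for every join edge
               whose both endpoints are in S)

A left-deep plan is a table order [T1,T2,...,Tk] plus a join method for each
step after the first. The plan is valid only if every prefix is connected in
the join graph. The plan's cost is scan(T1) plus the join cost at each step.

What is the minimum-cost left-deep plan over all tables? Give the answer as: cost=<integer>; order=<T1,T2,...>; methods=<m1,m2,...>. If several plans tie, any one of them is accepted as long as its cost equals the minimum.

cost=231540; order=C,D,E,A,B; methods=nl_idx,hash,hash,hash

Selinger DP (subsets sized 1..n):
  {D}: scan cost=150, card=150
  {C}: scan cost=60, card=60
  {E}: scan cost=120, card=120
  {A}: scan cost=40, card=40
  {B}: scan cost=120, card=120
  {CD}: card=180; try (D,nl_idx)→720, (C,hash)→1020, (D,merge)→1830, (C,merge)→1920, (D,hash)→2520, (D,nl)→9060 …(+1); best=720 via (D,nl_idx)
  {CE}: card=3600; try (C,hash)→960, (E,merge)→1440, (C,merge)→1500, (E,hash)→1800, (E,nl)→7260, (C,nl)→7320; best=960 via (C,hash)
  {BC}: card=3600; try (C,hash)→960, (B,merge)→1440, (C,merge)→1500, (B,hash)→1800, (B,nl_idx)→4080, (B,nl)→7260 …(+1); best=960 via (C,hash)
  {AE}: card=2400; try (A,hash)→720, (E,merge)→1280, (A,merge)→1360, (E,hash)→1760, (E,nl)→4840, (A,nl)→4920; best=720 via (A,hash)
  {CDE}: card=10800; try (E,hash)→2580, (E,merge)→3300, (D,hash)→6960, (E,nl)→22320, (D,nl_idx)→40560, (D,merge)→49110 …(+1); best=2580 via (E,hash)
  {BCD}: card=10800; try (B,hash)→2580, (B,merge)→3300, (D,hash)→6960, (B,nl_idx)→12780, (B,nl)→22320, (D,nl_idx)→40560 …(+2); best=2580 via (B,hash)
  {ACE}: card=72000; try (C,hash)→3840, (A,hash)→5040, (C,merge)→32340, (A,merge)→48040, (C,nl)→144720, (A,nl)→144960; best=3840 via (C,hash)
  {BCE}: card=216000; try (E,hash)→6240, (B,hash)→6240, (E,merge)→48720, (B,merge)→48720, (B,nl_idx)→242160, (E,nl)→432960 …(+1); best=6240 via (E,hash)
  {ACDE}: card=216000; try (A,hash)→13860, (D,hash)→78240, (A,merge)→164860, (A,nl)→434580, (D,nl_idx)→795840, (D,merge)→1301190 …(+1); best=13860 via (A,hash)
  {BCDE}: card=648000; try (E,hash)→15060, (B,hash)→15060, (E,merge)→165540, (B,merge)→165540, (D,hash)→224640, (B,nl_idx)→726180 …(+5); best=15060 via (E,hash)
  {ABCE}: card=4320000; try (B,hash)→77520, (A,hash)→222720, (B,merge)→1300800, (A,merge)→4110520, (B,nl_idx)→4827840, (B,nl)→8643840 …(+1); best=77520 via (B,hash)
  {ABCDE}: card=12960000; try (B,hash)→231540, (A,hash)→663540, (B,merge)→4118820, (D,hash)→4399920, (A,merge)→13623340, (B,nl_idx)→14485860 …(+5); best=231540 via (B,hash)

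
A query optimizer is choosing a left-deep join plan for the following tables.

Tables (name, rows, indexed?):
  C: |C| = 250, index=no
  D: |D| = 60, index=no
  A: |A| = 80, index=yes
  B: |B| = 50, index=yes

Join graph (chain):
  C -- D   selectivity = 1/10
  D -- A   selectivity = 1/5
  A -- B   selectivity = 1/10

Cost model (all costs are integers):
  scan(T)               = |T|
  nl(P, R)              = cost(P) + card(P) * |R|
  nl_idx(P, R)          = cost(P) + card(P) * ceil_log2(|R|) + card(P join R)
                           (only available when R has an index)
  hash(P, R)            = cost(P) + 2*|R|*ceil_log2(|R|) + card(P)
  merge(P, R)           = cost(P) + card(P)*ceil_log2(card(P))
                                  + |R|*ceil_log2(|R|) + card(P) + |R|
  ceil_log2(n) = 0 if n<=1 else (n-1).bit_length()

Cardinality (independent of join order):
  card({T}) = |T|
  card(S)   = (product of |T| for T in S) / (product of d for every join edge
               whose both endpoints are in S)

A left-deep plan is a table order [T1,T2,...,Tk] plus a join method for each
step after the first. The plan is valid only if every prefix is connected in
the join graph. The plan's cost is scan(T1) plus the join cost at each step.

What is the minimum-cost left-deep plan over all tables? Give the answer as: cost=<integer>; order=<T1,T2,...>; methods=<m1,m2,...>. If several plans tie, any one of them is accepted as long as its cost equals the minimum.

Selinger DP (subsets sized 1..n):
  {C}: scan cost=250, card=250
  {D}: scan cost=60, card=60
  {A}: scan cost=80, card=80
  {B}: scan cost=50, card=50
  {CD}: card=1500; try (D,hash)→1220, (C,merge)→2730, (D,merge)→2920, (C,hash)→4120, (C,nl)→15060, (D,nl)→15250; best=1220 via (D,hash)
  {AD}: card=960; try (D,hash)→880, (A,merge)→1120, (D,merge)→1140, (A,hash)→1240, (A,nl_idx)→1440, (A,nl)→4860 …(+1); best=880 via (D,hash)
  {AB}: card=400; try (B,hash)→760, (A,nl_idx)→800, (B,nl_idx)→960, (A,merge)→1040, (B,merge)→1070, (A,hash)→1220 …(+2); best=760 via (B,hash)
  {ACD}: card=24000; try (A,hash)→3840, (C,hash)→5840, (C,merge)→13690, (A,merge)→19860, (A,nl_idx)→35720, (A,nl)→121220 …(+1); best=3840 via (A,hash)
  {ABD}: card=4800; try (D,hash)→1880, (B,hash)→2440, (D,merge)→5180, (B,nl_idx)→11440, (B,merge)→11790, (D,nl)→24760 …(+1); best=1880 via (D,hash)
  {ABCD}: card=120000; try (C,hash)→10680, (B,hash)→28440, (C,merge)→71330, (B,nl_idx)→267840, (B,merge)→388190, (C,nl)→1201880 …(+1); best=10680 via (C,hash)

cost=10680; order=A,B,D,C; methods=hash,hash,hash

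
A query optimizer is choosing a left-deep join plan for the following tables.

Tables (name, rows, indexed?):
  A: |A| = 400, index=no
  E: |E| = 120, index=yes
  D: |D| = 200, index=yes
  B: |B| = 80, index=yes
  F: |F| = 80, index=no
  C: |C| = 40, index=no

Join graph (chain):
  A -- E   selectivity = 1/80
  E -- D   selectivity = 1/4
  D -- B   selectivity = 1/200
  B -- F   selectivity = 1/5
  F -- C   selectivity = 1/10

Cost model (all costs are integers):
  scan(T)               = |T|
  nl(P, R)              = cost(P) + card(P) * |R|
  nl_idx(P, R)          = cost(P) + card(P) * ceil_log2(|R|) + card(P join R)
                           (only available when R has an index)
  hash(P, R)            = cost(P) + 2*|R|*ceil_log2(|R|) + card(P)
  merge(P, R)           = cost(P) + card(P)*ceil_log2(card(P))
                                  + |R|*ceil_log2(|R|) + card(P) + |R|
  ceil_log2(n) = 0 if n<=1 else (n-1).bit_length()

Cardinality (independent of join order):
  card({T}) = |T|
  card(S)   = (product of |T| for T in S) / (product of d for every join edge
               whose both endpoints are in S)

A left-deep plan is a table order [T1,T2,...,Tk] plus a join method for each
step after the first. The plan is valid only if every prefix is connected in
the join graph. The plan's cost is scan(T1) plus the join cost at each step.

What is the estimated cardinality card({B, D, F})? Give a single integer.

1280

Tables in S: B(80), D(200), F(80)
Edges inside S: D-B(d=200), B-F(d=5)
numerator = 80 * 200 * 80 = 1280000
denominator = 200 * 5 = 1000
card(S) = 1280000 / 1000 = 1280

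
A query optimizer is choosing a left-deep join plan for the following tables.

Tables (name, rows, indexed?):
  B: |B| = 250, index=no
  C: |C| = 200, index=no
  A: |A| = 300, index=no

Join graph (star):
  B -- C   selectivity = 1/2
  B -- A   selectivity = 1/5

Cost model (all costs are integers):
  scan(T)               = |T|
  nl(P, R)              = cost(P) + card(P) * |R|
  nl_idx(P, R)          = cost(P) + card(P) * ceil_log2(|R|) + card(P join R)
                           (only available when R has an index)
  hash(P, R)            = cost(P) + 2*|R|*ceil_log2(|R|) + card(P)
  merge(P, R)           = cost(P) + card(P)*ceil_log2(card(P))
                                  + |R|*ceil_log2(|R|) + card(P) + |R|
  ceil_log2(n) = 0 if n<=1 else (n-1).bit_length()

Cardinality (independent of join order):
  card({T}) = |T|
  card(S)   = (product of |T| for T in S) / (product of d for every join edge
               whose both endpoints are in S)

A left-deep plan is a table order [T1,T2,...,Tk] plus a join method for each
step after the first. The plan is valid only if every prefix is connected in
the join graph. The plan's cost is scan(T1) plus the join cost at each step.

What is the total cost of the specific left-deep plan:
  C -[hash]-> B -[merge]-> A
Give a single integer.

step 1: scan C: cost=200, card=200
step 2: join B via hash
    card(P join B) = 200*250/(2) = 25000
    cost = 200 + 2*250*8 + 200 = 4400
step 3: join A via merge
    card(P join A) = 25000*300/(5) = 1500000
    cost = 4400 + 25000*15 + 300*9 + 25000 + 300 = 407400

407400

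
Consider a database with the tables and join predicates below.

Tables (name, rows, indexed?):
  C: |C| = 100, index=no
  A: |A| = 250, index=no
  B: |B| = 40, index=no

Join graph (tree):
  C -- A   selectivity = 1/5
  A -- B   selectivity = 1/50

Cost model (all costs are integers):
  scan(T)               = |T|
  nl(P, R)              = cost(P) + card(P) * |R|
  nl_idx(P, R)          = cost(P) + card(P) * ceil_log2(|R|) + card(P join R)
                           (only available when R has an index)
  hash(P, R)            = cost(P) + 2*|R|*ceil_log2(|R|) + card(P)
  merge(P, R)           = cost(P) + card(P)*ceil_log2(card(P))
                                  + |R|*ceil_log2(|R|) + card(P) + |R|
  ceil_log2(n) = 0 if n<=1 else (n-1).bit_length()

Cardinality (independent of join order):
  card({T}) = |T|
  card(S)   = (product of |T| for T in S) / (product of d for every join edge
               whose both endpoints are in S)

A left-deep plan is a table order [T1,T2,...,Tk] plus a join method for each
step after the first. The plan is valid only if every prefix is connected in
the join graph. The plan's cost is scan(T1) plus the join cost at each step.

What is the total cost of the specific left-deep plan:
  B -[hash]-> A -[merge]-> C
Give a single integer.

6680

step 1: scan B: cost=40, card=40
step 2: join A via hash
    card(P join A) = 40*250/(50) = 200
    cost = 40 + 2*250*8 + 40 = 4080
step 3: join C via merge
    card(P join C) = 200*100/(5) = 4000
    cost = 4080 + 200*8 + 100*7 + 200 + 100 = 6680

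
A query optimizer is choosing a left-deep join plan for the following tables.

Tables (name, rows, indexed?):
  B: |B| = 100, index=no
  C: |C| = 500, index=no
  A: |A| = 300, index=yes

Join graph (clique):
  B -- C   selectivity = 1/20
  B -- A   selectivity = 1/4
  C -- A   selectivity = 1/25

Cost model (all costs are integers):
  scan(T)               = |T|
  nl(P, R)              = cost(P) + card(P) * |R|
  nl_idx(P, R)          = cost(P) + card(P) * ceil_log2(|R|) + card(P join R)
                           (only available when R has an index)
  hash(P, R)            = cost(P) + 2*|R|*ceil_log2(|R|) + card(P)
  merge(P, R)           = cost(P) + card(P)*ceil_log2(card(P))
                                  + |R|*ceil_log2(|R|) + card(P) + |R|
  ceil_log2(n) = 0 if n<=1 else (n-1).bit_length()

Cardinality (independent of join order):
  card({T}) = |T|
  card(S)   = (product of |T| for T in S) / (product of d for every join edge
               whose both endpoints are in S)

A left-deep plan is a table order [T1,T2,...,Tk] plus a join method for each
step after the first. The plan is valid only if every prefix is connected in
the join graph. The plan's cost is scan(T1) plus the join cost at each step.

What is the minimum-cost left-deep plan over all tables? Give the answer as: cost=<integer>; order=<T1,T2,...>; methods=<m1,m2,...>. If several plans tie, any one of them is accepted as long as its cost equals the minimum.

cost=10300; order=C,B,A; methods=hash,hash

Selinger DP (subsets sized 1..n):
  {B}: scan cost=100, card=100
  {C}: scan cost=500, card=500
  {A}: scan cost=300, card=300
  {BC}: card=2500; try (B,hash)→2400, (C,merge)→5900, (B,merge)→6300, (C,hash)→9200, (C,nl)→50100, (B,nl)→50500; best=2400 via (B,hash)
  {AB}: card=7500; try (B,hash)→2000, (A,merge)→3900, (B,merge)→4100, (A,hash)→5600, (A,nl_idx)→8500, (A,nl)→30100 …(+1); best=2000 via (B,hash)
  {AC}: card=6000; try (A,hash)→6400, (C,merge)→8300, (A,merge)→8500, (C,hash)→9600, (A,nl_idx)→11000, (C,nl)→150300 …(+1); best=6400 via (A,hash)
  {ABC}: card=7500; try (A,hash)→10300, (B,hash)→13800, (C,hash)→18500, (A,nl_idx)→32400, (A,merge)→37900, (B,merge)→91200 …(+4); best=10300 via (A,hash)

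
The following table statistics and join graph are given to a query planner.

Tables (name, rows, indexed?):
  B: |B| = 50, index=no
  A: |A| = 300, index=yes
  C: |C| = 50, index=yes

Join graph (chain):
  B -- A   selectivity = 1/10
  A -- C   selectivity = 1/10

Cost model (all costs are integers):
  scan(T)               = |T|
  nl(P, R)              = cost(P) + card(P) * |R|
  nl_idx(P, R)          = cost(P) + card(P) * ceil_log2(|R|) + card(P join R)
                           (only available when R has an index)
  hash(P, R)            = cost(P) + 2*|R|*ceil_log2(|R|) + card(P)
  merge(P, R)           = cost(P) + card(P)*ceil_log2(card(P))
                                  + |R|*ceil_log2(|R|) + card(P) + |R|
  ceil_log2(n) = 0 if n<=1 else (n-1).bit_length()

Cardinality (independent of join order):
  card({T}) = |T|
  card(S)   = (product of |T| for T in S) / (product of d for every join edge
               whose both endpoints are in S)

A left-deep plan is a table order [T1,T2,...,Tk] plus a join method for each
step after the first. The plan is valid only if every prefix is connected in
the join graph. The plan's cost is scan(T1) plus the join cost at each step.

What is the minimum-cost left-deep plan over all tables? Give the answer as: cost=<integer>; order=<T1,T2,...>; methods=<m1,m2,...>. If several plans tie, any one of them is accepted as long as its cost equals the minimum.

cost=3300; order=A,B,C; methods=hash,hash

Selinger DP (subsets sized 1..n):
  {B}: scan cost=50, card=50
  {A}: scan cost=300, card=300
  {C}: scan cost=50, card=50
  {AB}: card=1500; try (B,hash)→1200, (A,nl_idx)→2000, (A,merge)→3400, (B,merge)→3650, (A,hash)→5500, (A,nl)→15050 …(+1); best=1200 via (B,hash)
  {AC}: card=1500; try (C,hash)→1200, (A,nl_idx)→2000, (A,merge)→3400, (C,nl_idx)→3600, (C,merge)→3650, (A,hash)→5500 …(+2); best=1200 via (C,hash)
  {ABC}: card=7500; try (C,hash)→3300, (B,hash)→3300, (C,nl_idx)→17700, (C,merge)→19550, (B,merge)→19550, (C,nl)→76200 …(+1); best=3300 via (C,hash)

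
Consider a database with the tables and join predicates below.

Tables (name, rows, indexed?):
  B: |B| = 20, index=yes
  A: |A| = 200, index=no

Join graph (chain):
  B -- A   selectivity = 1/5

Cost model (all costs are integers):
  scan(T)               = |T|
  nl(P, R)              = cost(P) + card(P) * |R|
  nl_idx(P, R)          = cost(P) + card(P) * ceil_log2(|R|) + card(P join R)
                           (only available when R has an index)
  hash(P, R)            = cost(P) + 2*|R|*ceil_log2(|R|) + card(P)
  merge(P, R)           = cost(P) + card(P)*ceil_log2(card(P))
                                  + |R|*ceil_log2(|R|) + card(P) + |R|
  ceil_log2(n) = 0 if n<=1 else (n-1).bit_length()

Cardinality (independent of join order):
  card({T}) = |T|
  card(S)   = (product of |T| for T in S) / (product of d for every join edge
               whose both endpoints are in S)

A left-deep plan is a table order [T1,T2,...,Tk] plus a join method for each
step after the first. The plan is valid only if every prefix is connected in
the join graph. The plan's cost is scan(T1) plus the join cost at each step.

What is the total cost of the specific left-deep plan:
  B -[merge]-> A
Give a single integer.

step 1: scan B: cost=20, card=20
step 2: join A via merge
    card(P join A) = 20*200/(5) = 800
    cost = 20 + 20*5 + 200*8 + 20 + 200 = 1940

1940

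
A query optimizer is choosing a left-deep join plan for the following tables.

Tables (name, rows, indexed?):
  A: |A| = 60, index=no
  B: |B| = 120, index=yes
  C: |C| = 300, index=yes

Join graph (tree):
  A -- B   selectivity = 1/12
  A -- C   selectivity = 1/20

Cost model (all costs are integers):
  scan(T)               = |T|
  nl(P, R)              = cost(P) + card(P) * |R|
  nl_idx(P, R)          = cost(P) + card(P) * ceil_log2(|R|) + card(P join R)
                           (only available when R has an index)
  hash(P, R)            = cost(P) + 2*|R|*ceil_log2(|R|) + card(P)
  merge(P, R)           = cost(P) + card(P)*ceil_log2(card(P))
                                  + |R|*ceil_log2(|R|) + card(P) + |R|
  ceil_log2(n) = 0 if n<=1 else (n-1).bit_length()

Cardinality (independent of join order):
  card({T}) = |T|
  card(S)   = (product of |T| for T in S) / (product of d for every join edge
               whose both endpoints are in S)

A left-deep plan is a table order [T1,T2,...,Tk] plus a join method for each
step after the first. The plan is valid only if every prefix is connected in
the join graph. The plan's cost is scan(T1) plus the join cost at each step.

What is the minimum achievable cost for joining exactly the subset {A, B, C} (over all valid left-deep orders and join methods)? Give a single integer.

Selinger DP over subsets of {A,B,C}:
  {A}: scan cost=60, card=60
  {B}: scan cost=120, card=120
  {C}: scan cost=300, card=300
  {AB}: card=600; try (A,hash)→960, (B,nl_idx)→1080, (B,merge)→1440, (A,merge)→1500, (B,hash)→1800, (B,nl)→7260 …(+1); best=960 via (A,hash)
  {AC}: card=900; try (A,hash)→1320, (C,nl_idx)→1500, (C,merge)→3480, (A,merge)→3720, (C,hash)→5520, (C,nl)→18060 …(+1); best=1320 via (A,hash)
  {ABC}: card=9000; try (B,hash)→3900, (C,hash)→6960, (C,merge)→10560, (B,merge)→12180, (C,nl_idx)→15360, (B,nl_idx)→16620 …(+2); best=3900 via (B,hash)

3900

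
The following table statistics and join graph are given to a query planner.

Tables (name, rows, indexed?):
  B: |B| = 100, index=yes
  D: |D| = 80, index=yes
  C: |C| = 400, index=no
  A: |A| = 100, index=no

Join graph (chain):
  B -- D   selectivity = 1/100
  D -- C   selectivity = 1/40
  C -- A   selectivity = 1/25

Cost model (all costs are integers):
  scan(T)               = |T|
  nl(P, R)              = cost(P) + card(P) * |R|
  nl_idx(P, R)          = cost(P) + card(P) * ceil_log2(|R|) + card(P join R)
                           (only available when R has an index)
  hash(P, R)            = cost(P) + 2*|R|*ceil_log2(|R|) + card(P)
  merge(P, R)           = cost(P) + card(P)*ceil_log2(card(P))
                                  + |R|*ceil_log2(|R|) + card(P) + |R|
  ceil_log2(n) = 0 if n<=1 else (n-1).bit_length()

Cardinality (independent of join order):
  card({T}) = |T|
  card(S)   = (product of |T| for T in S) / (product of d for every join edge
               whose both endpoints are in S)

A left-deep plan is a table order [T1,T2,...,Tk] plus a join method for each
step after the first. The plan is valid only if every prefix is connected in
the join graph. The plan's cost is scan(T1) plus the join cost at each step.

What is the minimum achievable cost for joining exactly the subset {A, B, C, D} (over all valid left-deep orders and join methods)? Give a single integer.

6320

Selinger DP over subsets of {A,B,C,D}:
  {B}: scan cost=100, card=100
  {D}: scan cost=80, card=80
  {C}: scan cost=400, card=400
  {A}: scan cost=100, card=100
  {BD}: card=80; try (B,nl_idx)→720, (D,nl_idx)→880, (D,hash)→1320, (B,merge)→1520, (D,merge)→1540, (B,hash)→1560 …(+2); best=720 via (B,nl_idx)
  {CD}: card=800; try (D,hash)→1920, (D,nl_idx)→4000, (C,merge)→4720, (D,merge)→5040, (C,hash)→7360, (C,nl)→32080 …(+1); best=1920 via (D,hash)
  {AC}: card=1600; try (A,hash)→2200, (C,merge)→4900, (A,merge)→5200, (C,hash)→7400, (C,nl)→40100, (A,nl)→40400; best=2200 via (A,hash)
  {BCD}: card=800; try (B,hash)→4120, (C,merge)→5360, (C,hash)→8000, (B,nl_idx)→8320, (B,merge)→11520, (C,nl)→32720 …(+1); best=4120 via (B,hash)
  {ACD}: card=3200; try (A,hash)→4120, (D,hash)→4920, (A,merge)→11520, (D,nl_idx)→16600, (D,merge)→22040, (A,nl)→81920 …(+1); best=4120 via (A,hash)
  {ABCD}: card=3200; try (A,hash)→6320, (B,hash)→8720, (A,merge)→13720, (B,nl_idx)→29720, (B,merge)→46520, (A,nl)→84120 …(+1); best=6320 via (A,hash)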